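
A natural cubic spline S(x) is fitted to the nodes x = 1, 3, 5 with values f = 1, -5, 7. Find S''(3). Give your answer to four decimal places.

With M_i denoting the second derivative at x_i, h_i = 2, 2, and Δ_i = (y_(i+1) − y_i)/h_i = -3, 6:
  2·M_0 + 8·M_1 + 2·M_2 = 6(Δ_1 - Δ_0) = 54
Natural end conditions: M_0 = M_2 = 0.
Solving the tridiagonal system: M_0 = 0, M_1 = 27/4, M_2 = 0.

6.7500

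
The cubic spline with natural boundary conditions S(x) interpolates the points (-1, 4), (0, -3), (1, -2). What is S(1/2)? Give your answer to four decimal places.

Put m_i = S'' at the i-th knot. Here h = (1, 1) and Δ = (-7, 1), so the interior equations h_(i-1)·m_(i-1) + 2(h_(i-1)+h_i)·m_i + h_i·m_(i+1) = 6(Δ_i − Δ_(i-1)) read
  1·m_0 + 4·m_1 + 1·m_2 = 6(Δ_1 - Δ_0) = 48
Natural end conditions: m_0 = m_2 = 0.
Solving: m_0 = 0, m_1 = 12, m_2 = 0.
On [0, 1], S(x) = -3 - 3·x + 6·x² - 2·x³.
With x = 1/2: S(1/2) = -13/4.

-3.2500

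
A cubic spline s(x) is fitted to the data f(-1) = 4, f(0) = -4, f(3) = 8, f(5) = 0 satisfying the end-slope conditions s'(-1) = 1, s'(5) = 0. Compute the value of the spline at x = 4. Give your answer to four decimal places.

4.0962

Put σ_i = s'' at the i-th knot. Here h = (1, 3, 2) and Δ = (-8, 4, -4), so the interior equations h_(i-1)·σ_(i-1) + 2(h_(i-1)+h_i)·σ_i + h_i·σ_(i+1) = 6(Δ_i − Δ_(i-1)) read
  1·σ_0 + 8·σ_1 + 3·σ_2 = 6(Δ_1 - Δ_0) = 72
  3·σ_1 + 10·σ_2 + 2·σ_3 = 6(Δ_2 - Δ_1) = -48
Clamped end conditions give two more equations: 2h_0·σ_0 + h_0·σ_1 = 6(Δ_0 - s'(-1)) = -54 and h_2·σ_2 + 2h_2·σ_3 = 6(s'(5) - Δ_2) = 24.
Hence σ_0 = -470/13, σ_1 = 238/13, σ_2 = -166/13, σ_3 = 161/13.
On [3, 5], s(x) = 8 + 5/13·(x - 3) - 83/13·(x - 3)² + 109/52·(x - 3)³.
With (x - 3) = 1: s(4) = 213/52.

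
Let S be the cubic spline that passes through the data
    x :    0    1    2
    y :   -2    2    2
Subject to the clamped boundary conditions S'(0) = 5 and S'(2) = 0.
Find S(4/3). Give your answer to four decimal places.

2.2593

Write M_i for S''(x_i). With h_i = 1, 1 and divided differences Δ_i = 4, 0, the continuity of S' gives the tridiagonal system
  1·M_0 + 4·M_1 + 1·M_2 = 6(Δ_1 - Δ_0) = -24
Clamped end conditions give two more equations: 2h_0·M_0 + h_0·M_1 = 6(Δ_0 - S'(0)) = -6 and h_1·M_1 + 2h_1·M_2 = 6(S'(2) - Δ_1) = 0.
Solving: M_0 = 1/2, M_1 = -7, M_2 = 7/2.
On [1, 2], S(x) = 2 + 7/4·(x - 1) - 7/2·(x - 1)² + 7/4·(x - 1)³.
With (x - 1) = 1/3: S(4/3) = 61/27.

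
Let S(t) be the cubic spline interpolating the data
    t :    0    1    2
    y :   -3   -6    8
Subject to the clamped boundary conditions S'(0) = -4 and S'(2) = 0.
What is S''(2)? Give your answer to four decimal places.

With m_i denoting the second derivative at x_i, h_i = 1, 1, and Δ_i = (y_(i+1) − y_i)/h_i = -3, 14:
  1·m_0 + 4·m_1 + 1·m_2 = 6(Δ_1 - Δ_0) = 102
Clamped end conditions give two more equations: 2h_0·m_0 + h_0·m_1 = 6(Δ_0 - S'(0)) = 6 and h_1·m_1 + 2h_1·m_2 = 6(S'(2) - Δ_1) = -84.
Forward elimination and back-substitution give m_0 = -41/2, m_1 = 47, m_2 = -131/2.

-65.5000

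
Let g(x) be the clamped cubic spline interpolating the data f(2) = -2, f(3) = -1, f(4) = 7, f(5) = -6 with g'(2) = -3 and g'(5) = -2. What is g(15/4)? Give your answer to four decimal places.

With M_i denoting the second derivative at x_i, h_i = 1, 1, 1, and Δ_i = (y_(i+1) − y_i)/h_i = 1, 8, -13:
  1·M_0 + 4·M_1 + 1·M_2 = 6(Δ_1 - Δ_0) = 42
  1·M_1 + 4·M_2 + 1·M_3 = 6(Δ_2 - Δ_1) = -126
Clamped end conditions give two more equations: 2h_0·M_0 + h_0·M_1 = 6(Δ_0 - g'(2)) = 24 and h_2·M_2 + 2h_2·M_3 = 6(g'(5) - Δ_2) = 66.
Hence M_0 = 4/15, M_1 = 352/15, M_2 = -782/15, M_3 = 886/15.
On [3, 4], g(x) = -1 + 133/15·(x - 3) + 176/15·(x - 3)² - 63/5·(x - 3)³.
With (x - 3) = 3/4: g(15/4) = 2219/320.

6.9344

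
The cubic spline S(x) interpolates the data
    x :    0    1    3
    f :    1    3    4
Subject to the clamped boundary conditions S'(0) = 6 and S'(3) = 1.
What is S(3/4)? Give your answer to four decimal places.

Let M_i = S''(x_i). Step sizes h_i = 1, 2; slopes of the chords Δ_i = (y_(i+1) - y_i)/h_i = 2, 1/2.
  1·M_0 + 6·M_1 + 2·M_2 = 6(Δ_1 - Δ_0) = -9
Clamped end conditions give two more equations: 2h_0·M_0 + h_0·M_1 = 6(Δ_0 - S'(0)) = -24 and h_1·M_1 + 2h_1·M_2 = 6(S'(3) - Δ_1) = 3.
Solving: M_0 = -73/6, M_1 = 1/3, M_2 = 7/12.
On [0, 1], S(x) = 1 + 6·x - 73/12·x² + 25/12·x³.
With x = 3/4: S(3/4) = 757/256.

2.9570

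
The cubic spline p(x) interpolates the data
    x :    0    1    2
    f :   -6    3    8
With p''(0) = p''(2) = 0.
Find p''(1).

Write M_i for p''(x_i). With h_i = 1, 1 and divided differences Δ_i = 9, 5, the continuity of p' gives the tridiagonal system
  1·M_0 + 4·M_1 + 1·M_2 = 6(Δ_1 - Δ_0) = -24
Natural end conditions: M_0 = M_2 = 0.
Solving the tridiagonal system: M_0 = 0, M_1 = -6, M_2 = 0.

-6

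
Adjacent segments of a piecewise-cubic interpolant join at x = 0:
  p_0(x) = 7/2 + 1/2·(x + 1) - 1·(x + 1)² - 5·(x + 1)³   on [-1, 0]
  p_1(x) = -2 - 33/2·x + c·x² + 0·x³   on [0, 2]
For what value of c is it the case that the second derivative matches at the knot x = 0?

p_0''(x) = -2 - 30·(x + 1), so p_0''(0) = -32. On the right, p_1''(0) = 2c, so c = -16.

-16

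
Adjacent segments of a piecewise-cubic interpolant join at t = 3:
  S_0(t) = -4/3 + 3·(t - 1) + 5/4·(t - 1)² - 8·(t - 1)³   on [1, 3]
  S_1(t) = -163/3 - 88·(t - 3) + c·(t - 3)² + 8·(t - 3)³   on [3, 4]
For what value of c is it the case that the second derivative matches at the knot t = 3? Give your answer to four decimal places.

S_0''(t) = 5/2 - 48·(t - 1), so S_0''(3) = -187/2. On the right, S_1''(3) = 2c, so c = -187/4.

-46.7500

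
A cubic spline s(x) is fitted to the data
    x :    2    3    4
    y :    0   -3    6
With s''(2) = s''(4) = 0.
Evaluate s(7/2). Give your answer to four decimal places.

0.3750

Let m_i = s''(x_i). Step sizes h_i = 1, 1; slopes of the chords Δ_i = (y_(i+1) - y_i)/h_i = -3, 9.
  1·m_0 + 4·m_1 + 1·m_2 = 6(Δ_1 - Δ_0) = 72
Natural end conditions: m_0 = m_2 = 0.
Hence m_0 = 0, m_1 = 18, m_2 = 0.
On [3, 4], s(x) = -3 + 3·(x - 3) + 9·(x - 3)² - 3·(x - 3)³.
With (x - 3) = 1/2: s(7/2) = 3/8.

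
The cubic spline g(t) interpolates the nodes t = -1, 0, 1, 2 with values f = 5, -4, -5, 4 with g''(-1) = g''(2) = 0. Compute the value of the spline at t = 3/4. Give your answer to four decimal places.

-5.7938

Write σ_i for g''(x_i). With h_i = 1, 1, 1 and divided differences Δ_i = -9, -1, 9, the continuity of g' gives the tridiagonal system
  1·σ_0 + 4·σ_1 + 1·σ_2 = 6(Δ_1 - Δ_0) = 48
  1·σ_1 + 4·σ_2 + 1·σ_3 = 6(Δ_2 - Δ_1) = 60
Natural end conditions: σ_0 = σ_3 = 0.
Hence σ_0 = 0, σ_1 = 44/5, σ_2 = 64/5, σ_3 = 0.
On [0, 1], g(t) = -4 - 91/15·t + 22/5·t² + 2/3·t³.
With t = 3/4: g(3/4) = -927/160.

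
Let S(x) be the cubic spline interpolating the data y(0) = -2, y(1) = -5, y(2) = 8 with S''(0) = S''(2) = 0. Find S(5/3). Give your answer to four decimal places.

Let M_i = S''(x_i). Step sizes h_i = 1, 1; slopes of the chords Δ_i = (y_(i+1) - y_i)/h_i = -3, 13.
  1·M_0 + 4·M_1 + 1·M_2 = 6(Δ_1 - Δ_0) = 96
Natural end conditions: M_0 = M_2 = 0.
Solving the tridiagonal system: M_0 = 0, M_1 = 24, M_2 = 0.
On [1, 2], S(x) = -5 + 5·(x - 1) + 12·(x - 1)² - 4·(x - 1)³.
With (x - 1) = 2/3: S(5/3) = 67/27.

2.4815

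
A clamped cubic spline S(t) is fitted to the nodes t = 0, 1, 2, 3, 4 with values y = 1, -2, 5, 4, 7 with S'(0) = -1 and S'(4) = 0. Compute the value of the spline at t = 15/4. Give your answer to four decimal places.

Put m_i = S'' at the i-th knot. Here h = (1, 1, 1, 1) and Δ = (-3, 7, -1, 3), so the interior equations h_(i-1)·m_(i-1) + 2(h_(i-1)+h_i)·m_i + h_i·m_(i+1) = 6(Δ_i − Δ_(i-1)) read
  1·m_0 + 4·m_1 + 1·m_2 = 6(Δ_1 - Δ_0) = 60
  1·m_1 + 4·m_2 + 1·m_3 = 6(Δ_2 - Δ_1) = -48
  1·m_2 + 4·m_3 + 1·m_4 = 6(Δ_3 - Δ_2) = 24
Clamped end conditions give two more equations: 2h_0·m_0 + h_0·m_1 = 6(Δ_0 - S'(0)) = -12 and h_3·m_3 + 2h_3·m_4 = 6(S'(4) - Δ_3) = -18.
Solving: m_0 = -521/28, m_1 = 353/14, m_2 = -89/4, m_3 = 221/14, m_4 = -473/28.
On [3, 4], S(t) = 4 + 31/56·(t - 3) + 221/28·(t - 3)² - 305/56·(t - 3)³.
With (t - 3) = 3/4: S(15/4) = 23501/3584.

6.5572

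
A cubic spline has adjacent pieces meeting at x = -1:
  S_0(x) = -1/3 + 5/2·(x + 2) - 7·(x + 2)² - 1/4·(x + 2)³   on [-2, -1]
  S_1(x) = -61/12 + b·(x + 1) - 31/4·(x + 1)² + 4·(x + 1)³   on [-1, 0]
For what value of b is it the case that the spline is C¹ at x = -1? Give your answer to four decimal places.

-12.2500

S_0'(x) = 5/2 - 14·(x + 2) - 3/4·(x + 2)², so S_0'(-1) = -49/4. On the right, S_1'(-1) = b, so b = -49/4.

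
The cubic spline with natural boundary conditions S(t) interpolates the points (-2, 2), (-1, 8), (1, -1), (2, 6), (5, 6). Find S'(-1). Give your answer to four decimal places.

Put σ_i = S'' at the i-th knot. Here h = (1, 2, 1, 3) and Δ = (6, -9/2, 7, 0), so the interior equations h_(i-1)·σ_(i-1) + 2(h_(i-1)+h_i)·σ_i + h_i·σ_(i+1) = 6(Δ_i − Δ_(i-1)) read
  1·σ_0 + 6·σ_1 + 2·σ_2 = 6(Δ_1 - Δ_0) = -63
  2·σ_1 + 6·σ_2 + 1·σ_3 = 6(Δ_2 - Δ_1) = 69
  1·σ_2 + 8·σ_3 + 3·σ_4 = 6(Δ_3 - Δ_2) = -42
Natural end conditions: σ_0 = σ_4 = 0.
Hence σ_0 = 0, σ_1 = -4149/250, σ_2 = 2286/125, σ_3 = -942/125, σ_4 = 0.
On [-1, 1], S'(t) = b_1 + 2c_1·(t + 1) + 3d_1·(t + 1)² with b_1 = Δ_1 - h_1(2σ_1 + σ_2)/6 = 117/250, c_1 = σ_1/2 = -4149/500, d_1 = (σ_2 - σ_1)/(6h_1) = 2907/1000. So S'(-1) = 117/250.

0.4680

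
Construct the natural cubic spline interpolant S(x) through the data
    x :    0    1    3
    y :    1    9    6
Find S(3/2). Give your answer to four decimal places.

10.3281

With M_i denoting the second derivative at x_i, h_i = 1, 2, and Δ_i = (y_(i+1) − y_i)/h_i = 8, -3/2:
  1·M_0 + 6·M_1 + 2·M_2 = 6(Δ_1 - Δ_0) = -57
Natural end conditions: M_0 = M_2 = 0.
Forward elimination and back-substitution give M_0 = 0, M_1 = -19/2, M_2 = 0.
On [1, 3], S(x) = 9 + 29/6·(x - 1) - 19/4·(x - 1)² + 19/24·(x - 1)³.
With (x - 1) = 1/2: S(3/2) = 661/64.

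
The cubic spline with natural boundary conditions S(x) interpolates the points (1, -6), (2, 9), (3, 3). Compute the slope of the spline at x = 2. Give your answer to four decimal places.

Put m_i = S'' at the i-th knot. Here h = (1, 1) and Δ = (15, -6), so the interior equations h_(i-1)·m_(i-1) + 2(h_(i-1)+h_i)·m_i + h_i·m_(i+1) = 6(Δ_i − Δ_(i-1)) read
  1·m_0 + 4·m_1 + 1·m_2 = 6(Δ_1 - Δ_0) = -126
Natural end conditions: m_0 = m_2 = 0.
Forward elimination and back-substitution give m_0 = 0, m_1 = -63/2, m_2 = 0.
On [2, 3], S'(x) = b_1 + 2c_1·(x - 2) + 3d_1·(x - 2)² with b_1 = Δ_1 - h_1(2m_1 + m_2)/6 = 9/2, c_1 = m_1/2 = -63/4, d_1 = (m_2 - m_1)/(6h_1) = 21/4. So S'(2) = 9/2.

4.5000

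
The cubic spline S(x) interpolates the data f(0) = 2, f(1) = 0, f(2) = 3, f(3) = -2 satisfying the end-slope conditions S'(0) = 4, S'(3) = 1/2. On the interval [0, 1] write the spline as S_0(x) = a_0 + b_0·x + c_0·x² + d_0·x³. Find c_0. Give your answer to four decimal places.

-14.1667

Write M_i for S''(x_i). With h_i = 1, 1, 1 and divided differences Δ_i = -2, 3, -5, the continuity of S' gives the tridiagonal system
  1·M_0 + 4·M_1 + 1·M_2 = 6(Δ_1 - Δ_0) = 30
  1·M_1 + 4·M_2 + 1·M_3 = 6(Δ_2 - Δ_1) = -48
Clamped end conditions give two more equations: 2h_0·M_0 + h_0·M_1 = 6(Δ_0 - S'(0)) = -36 and h_2·M_2 + 2h_2·M_3 = 6(S'(3) - Δ_2) = 33.
Hence M_0 = -85/3, M_1 = 62/3, M_2 = -73/3, M_3 = 86/3.
On [0, 1], with S_0(x) = a_0 + b_0·x + c_0·x² + d_0·x³: c_0 = M_0/2 = -85/6, d_0 = (M_1 - M_0)/(6h_0) = 49/6, b_0 = Δ_0 - h_0(2M_0 + M_1)/6 = 4.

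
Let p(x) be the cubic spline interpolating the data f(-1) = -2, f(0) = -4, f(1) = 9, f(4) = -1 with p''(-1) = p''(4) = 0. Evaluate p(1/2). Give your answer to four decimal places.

1.8226

Let σ_i = p''(x_i). Step sizes h_i = 1, 1, 3; slopes of the chords Δ_i = (y_(i+1) - y_i)/h_i = -2, 13, -10/3.
  1·σ_0 + 4·σ_1 + 1·σ_2 = 6(Δ_1 - Δ_0) = 90
  1·σ_1 + 8·σ_2 + 3·σ_3 = 6(Δ_2 - Δ_1) = -98
Natural end conditions: σ_0 = σ_3 = 0.
Solving: σ_0 = 0, σ_1 = 818/31, σ_2 = -482/31, σ_3 = 0.
On [0, 1], p(x) = -4 + 632/93·x + 409/31·x² - 650/93·x³.
With x = 1/2: p(1/2) = 113/62.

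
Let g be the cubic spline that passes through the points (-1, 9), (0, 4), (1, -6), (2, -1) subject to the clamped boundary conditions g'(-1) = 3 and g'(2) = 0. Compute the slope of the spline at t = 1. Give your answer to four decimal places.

-0.8000

Put M_i = g'' at the i-th knot. Here h = (1, 1, 1) and Δ = (-5, -10, 5), so the interior equations h_(i-1)·M_(i-1) + 2(h_(i-1)+h_i)·M_i + h_i·M_(i+1) = 6(Δ_i − Δ_(i-1)) read
  1·M_0 + 4·M_1 + 1·M_2 = 6(Δ_1 - Δ_0) = -30
  1·M_1 + 4·M_2 + 1·M_3 = 6(Δ_2 - Δ_1) = 90
Clamped end conditions give two more equations: 2h_0·M_0 + h_0·M_1 = 6(Δ_0 - g'(-1)) = -48 and h_2·M_2 + 2h_2·M_3 = 6(g'(2) - Δ_2) = -30.
Forward elimination and back-substitution give M_0 = -92/5, M_1 = -56/5, M_2 = 166/5, M_3 = -158/5.
On [1, 2], g'(t) = b_2 + 2c_2·(t - 1) + 3d_2·(t - 1)² with b_2 = Δ_2 - h_2(2M_2 + M_3)/6 = -4/5, c_2 = M_2/2 = 83/5, d_2 = (M_3 - M_2)/(6h_2) = -54/5. So g'(1) = -4/5.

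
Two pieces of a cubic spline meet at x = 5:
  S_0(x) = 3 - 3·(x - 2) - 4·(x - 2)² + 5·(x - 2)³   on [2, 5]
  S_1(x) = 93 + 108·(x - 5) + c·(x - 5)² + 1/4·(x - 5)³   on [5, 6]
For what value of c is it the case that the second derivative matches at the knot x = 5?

41

S_0''(x) = -8 + 30·(x - 2), so S_0''(5) = 82. On the right, S_1''(5) = 2c, so c = 41.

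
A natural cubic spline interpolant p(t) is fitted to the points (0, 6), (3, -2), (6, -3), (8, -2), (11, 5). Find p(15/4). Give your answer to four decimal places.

Write m_i for p''(x_i). With h_i = 3, 3, 2, 3 and divided differences Δ_i = -8/3, -1/3, 1/2, 7/3, the continuity of p' gives the tridiagonal system
  3·m_0 + 12·m_1 + 3·m_2 = 6(Δ_1 - Δ_0) = 14
  3·m_1 + 10·m_2 + 2·m_3 = 6(Δ_2 - Δ_1) = 5
  2·m_2 + 10·m_3 + 3·m_4 = 6(Δ_3 - Δ_2) = 11
Natural end conditions: m_0 = m_4 = 0.
Hence m_0 = 0, m_1 = 70/59, m_2 = -14/177, m_3 = 395/354, m_4 = 0.
On [3, 6], p(t) = -2 - 262/177·(t - 3) + 35/59·(t - 3)² - 112/1593·(t - 3)³.
With (t - 3) = 3/4: p(15/4) = -2649/944.

-2.8061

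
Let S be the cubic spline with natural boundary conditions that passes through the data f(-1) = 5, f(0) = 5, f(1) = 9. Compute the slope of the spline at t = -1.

Let σ_i = S''(x_i). Step sizes h_i = 1, 1; slopes of the chords Δ_i = (y_(i+1) - y_i)/h_i = 0, 4.
  1·σ_0 + 4·σ_1 + 1·σ_2 = 6(Δ_1 - Δ_0) = 24
Natural end conditions: σ_0 = σ_2 = 0.
Solving: σ_0 = 0, σ_1 = 6, σ_2 = 0.
On [-1, 0], S'(t) = b_0 + 2c_0·(t + 1) + 3d_0·(t + 1)² with b_0 = Δ_0 - h_0(2σ_0 + σ_1)/6 = -1, c_0 = σ_0/2 = 0, d_0 = (σ_1 - σ_0)/(6h_0) = 1. So S'(-1) = -1.

-1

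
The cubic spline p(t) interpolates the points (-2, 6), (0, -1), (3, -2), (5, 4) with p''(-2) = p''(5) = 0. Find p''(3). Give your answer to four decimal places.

Put M_i = p'' at the i-th knot. Here h = (2, 3, 2) and Δ = (-7/2, -1/3, 3), so the interior equations h_(i-1)·M_(i-1) + 2(h_(i-1)+h_i)·M_i + h_i·M_(i+1) = 6(Δ_i − Δ_(i-1)) read
  2·M_0 + 10·M_1 + 3·M_2 = 6(Δ_1 - Δ_0) = 19
  3·M_1 + 10·M_2 + 2·M_3 = 6(Δ_2 - Δ_1) = 20
Natural end conditions: M_0 = M_3 = 0.
Forward elimination and back-substitution give M_0 = 0, M_1 = 10/7, M_2 = 11/7, M_3 = 0.

1.5714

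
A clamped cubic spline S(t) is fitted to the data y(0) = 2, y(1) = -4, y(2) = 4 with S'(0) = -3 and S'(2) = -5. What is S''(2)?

-61

With m_i denoting the second derivative at x_i, h_i = 1, 1, and Δ_i = (y_(i+1) − y_i)/h_i = -6, 8:
  1·m_0 + 4·m_1 + 1·m_2 = 6(Δ_1 - Δ_0) = 84
Clamped end conditions give two more equations: 2h_0·m_0 + h_0·m_1 = 6(Δ_0 - S'(0)) = -18 and h_1·m_1 + 2h_1·m_2 = 6(S'(2) - Δ_1) = -78.
Solving: m_0 = -31, m_1 = 44, m_2 = -61.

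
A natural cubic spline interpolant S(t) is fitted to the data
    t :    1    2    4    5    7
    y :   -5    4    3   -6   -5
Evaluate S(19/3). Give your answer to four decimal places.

-7.4743

With σ_i denoting the second derivative at x_i, h_i = 1, 2, 1, 2, and Δ_i = (y_(i+1) − y_i)/h_i = 9, -1/2, -9, 1/2:
  1·σ_0 + 6·σ_1 + 2·σ_2 = 6(Δ_1 - Δ_0) = -57
  2·σ_1 + 6·σ_2 + 1·σ_3 = 6(Δ_2 - Δ_1) = -51
  1·σ_2 + 6·σ_3 + 2·σ_4 = 6(Δ_3 - Δ_2) = 57
Natural end conditions: σ_0 = σ_4 = 0.
Solving: σ_0 = 0, σ_1 = -423/62, σ_2 = -249/31, σ_3 = 336/31, σ_4 = 0.
On [5, 7], S(t) = -6 - 417/62·(t - 5) + 168/31·(t - 5)² - 28/31·(t - 5)³.
With (t - 5) = 4/3: S(19/3) = -6256/837.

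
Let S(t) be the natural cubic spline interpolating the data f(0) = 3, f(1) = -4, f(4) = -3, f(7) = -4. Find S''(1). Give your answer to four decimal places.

6.2069

Let σ_i = S''(x_i). Step sizes h_i = 1, 3, 3; slopes of the chords Δ_i = (y_(i+1) - y_i)/h_i = -7, 1/3, -1/3.
  1·σ_0 + 8·σ_1 + 3·σ_2 = 6(Δ_1 - Δ_0) = 44
  3·σ_1 + 12·σ_2 + 3·σ_3 = 6(Δ_2 - Δ_1) = -4
Natural end conditions: σ_0 = σ_3 = 0.
Solving: σ_0 = 0, σ_1 = 180/29, σ_2 = -164/87, σ_3 = 0.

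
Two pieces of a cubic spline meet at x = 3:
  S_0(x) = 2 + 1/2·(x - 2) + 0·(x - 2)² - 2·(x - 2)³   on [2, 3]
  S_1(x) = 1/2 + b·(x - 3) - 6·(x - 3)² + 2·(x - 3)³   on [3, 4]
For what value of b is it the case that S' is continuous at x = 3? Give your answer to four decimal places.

-5.5000

S_0'(x) = 1/2 + 0·(x - 2) - 6·(x - 2)², so S_0'(3) = -11/2. On the right, S_1'(3) = b, so b = -11/2.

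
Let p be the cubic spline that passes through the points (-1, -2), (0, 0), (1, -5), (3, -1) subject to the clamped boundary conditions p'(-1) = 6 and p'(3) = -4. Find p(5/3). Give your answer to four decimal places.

-4.0438

Put σ_i = p'' at the i-th knot. Here h = (1, 1, 2) and Δ = (2, -5, 2), so the interior equations h_(i-1)·σ_(i-1) + 2(h_(i-1)+h_i)·σ_i + h_i·σ_(i+1) = 6(Δ_i − Δ_(i-1)) read
  1·σ_0 + 4·σ_1 + 1·σ_2 = 6(Δ_1 - Δ_0) = -42
  1·σ_1 + 6·σ_2 + 2·σ_3 = 6(Δ_2 - Δ_1) = 42
Clamped end conditions give two more equations: 2h_0·σ_0 + h_0·σ_1 = 6(Δ_0 - p'(-1)) = -24 and h_2·σ_2 + 2h_2·σ_3 = 6(p'(3) - Δ_2) = -36.
Solving the tridiagonal system: σ_0 = -62/11, σ_1 = -140/11, σ_2 = 160/11, σ_3 = -179/11.
On [1, 3], p(t) = -5 - 25/11·(t - 1) + 80/11·(t - 1)² - 113/44·(t - 1)³.
With (t - 1) = 2/3: p(5/3) = -1201/297.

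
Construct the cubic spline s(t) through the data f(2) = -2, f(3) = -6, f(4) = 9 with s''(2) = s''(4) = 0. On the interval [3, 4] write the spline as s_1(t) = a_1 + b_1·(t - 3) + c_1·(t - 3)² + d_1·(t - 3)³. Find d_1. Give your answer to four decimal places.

-4.7500

Let M_i = s''(x_i). Step sizes h_i = 1, 1; slopes of the chords Δ_i = (y_(i+1) - y_i)/h_i = -4, 15.
  1·M_0 + 4·M_1 + 1·M_2 = 6(Δ_1 - Δ_0) = 114
Natural end conditions: M_0 = M_2 = 0.
Hence M_0 = 0, M_1 = 57/2, M_2 = 0.
On [3, 4], with s_1(t) = a_1 + b_1·(t - 3) + c_1·(t - 3)² + d_1·(t - 3)³: c_1 = M_1/2 = 57/4, d_1 = (M_2 - M_1)/(6h_1) = -19/4, b_1 = Δ_1 - h_1(2M_1 + M_2)/6 = 11/2.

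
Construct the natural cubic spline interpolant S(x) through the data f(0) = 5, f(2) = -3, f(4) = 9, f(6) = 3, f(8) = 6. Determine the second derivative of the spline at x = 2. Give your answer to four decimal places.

With σ_i denoting the second derivative at x_i, h_i = 2, 2, 2, 2, and Δ_i = (y_(i+1) − y_i)/h_i = -4, 6, -3, 3/2:
  2·σ_0 + 8·σ_1 + 2·σ_2 = 6(Δ_1 - Δ_0) = 60
  2·σ_1 + 8·σ_2 + 2·σ_3 = 6(Δ_2 - Δ_1) = -54
  2·σ_2 + 8·σ_3 + 2·σ_4 = 6(Δ_3 - Δ_2) = 27
Natural end conditions: σ_0 = σ_4 = 0.
Hence σ_0 = 0, σ_1 = 1143/112, σ_2 = -303/28, σ_3 = 681/112, σ_4 = 0.

10.2054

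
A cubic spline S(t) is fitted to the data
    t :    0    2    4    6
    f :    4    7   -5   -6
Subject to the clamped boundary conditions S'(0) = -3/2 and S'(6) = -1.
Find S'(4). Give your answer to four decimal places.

Let m_i = S''(x_i). Step sizes h_i = 2, 2, 2; slopes of the chords Δ_i = (y_(i+1) - y_i)/h_i = 3/2, -6, -1/2.
  2·m_0 + 8·m_1 + 2·m_2 = 6(Δ_1 - Δ_0) = -45
  2·m_1 + 8·m_2 + 2·m_3 = 6(Δ_2 - Δ_1) = 33
Clamped end conditions give two more equations: 2h_0·m_0 + h_0·m_1 = 6(Δ_0 - S'(0)) = 18 and h_2·m_2 + 2h_2·m_3 = 6(S'(6) - Δ_2) = -3.
Forward elimination and back-substitution give m_0 = 142/15, m_1 = -149/15, m_2 = 233/30, m_3 = -139/30.
On [4, 6], S'(t) = b_2 + 2c_2·(t - 4) + 3d_2·(t - 4)² with b_2 = Δ_2 - h_2(2m_2 + m_3)/6 = -62/15, c_2 = m_2/2 = 233/60, d_2 = (m_3 - m_2)/(6h_2) = -31/30. So S'(4) = -62/15.

-4.1333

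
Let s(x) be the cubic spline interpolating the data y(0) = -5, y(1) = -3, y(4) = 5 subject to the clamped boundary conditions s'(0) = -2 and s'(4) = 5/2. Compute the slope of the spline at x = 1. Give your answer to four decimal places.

3.6875

Put M_i = s'' at the i-th knot. Here h = (1, 3) and Δ = (2, 8/3), so the interior equations h_(i-1)·M_(i-1) + 2(h_(i-1)+h_i)·M_i + h_i·M_(i+1) = 6(Δ_i − Δ_(i-1)) read
  1·M_0 + 8·M_1 + 3·M_2 = 6(Δ_1 - Δ_0) = 4
Clamped end conditions give two more equations: 2h_0·M_0 + h_0·M_1 = 6(Δ_0 - s'(0)) = 24 and h_1·M_1 + 2h_1·M_2 = 6(s'(4) - Δ_1) = -1.
Solving: M_0 = 101/8, M_1 = -5/4, M_2 = 11/24.
On [1, 4], s'(x) = b_1 + 2c_1·(x - 1) + 3d_1·(x - 1)² with b_1 = Δ_1 - h_1(2M_1 + M_2)/6 = 59/16, c_1 = M_1/2 = -5/8, d_1 = (M_2 - M_1)/(6h_1) = 41/432. So s'(1) = 59/16.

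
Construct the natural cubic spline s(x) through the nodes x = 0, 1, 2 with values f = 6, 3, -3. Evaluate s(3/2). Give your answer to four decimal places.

Write M_i for s''(x_i). With h_i = 1, 1 and divided differences Δ_i = -3, -6, the continuity of s' gives the tridiagonal system
  1·M_0 + 4·M_1 + 1·M_2 = 6(Δ_1 - Δ_0) = -18
Natural end conditions: M_0 = M_2 = 0.
Solving: M_0 = 0, M_1 = -9/2, M_2 = 0.
On [1, 2], s(x) = 3 - 9/2·(x - 1) - 9/4·(x - 1)² + 3/4·(x - 1)³.
With (x - 1) = 1/2: s(3/2) = 9/32.

0.2813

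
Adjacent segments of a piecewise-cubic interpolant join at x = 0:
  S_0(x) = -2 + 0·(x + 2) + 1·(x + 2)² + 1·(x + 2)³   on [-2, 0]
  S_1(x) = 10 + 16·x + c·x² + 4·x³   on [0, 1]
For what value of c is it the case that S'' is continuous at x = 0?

S_0''(x) = 2 + 6·(x + 2), so S_0''(0) = 14. On the right, S_1''(0) = 2c, so c = 7.

7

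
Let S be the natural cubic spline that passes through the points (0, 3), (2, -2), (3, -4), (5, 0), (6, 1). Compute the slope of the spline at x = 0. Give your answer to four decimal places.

Write M_i for S''(x_i). With h_i = 2, 1, 2, 1 and divided differences Δ_i = -5/2, -2, 2, 1, the continuity of S' gives the tridiagonal system
  2·M_0 + 6·M_1 + 1·M_2 = 6(Δ_1 - Δ_0) = 3
  1·M_1 + 6·M_2 + 2·M_3 = 6(Δ_2 - Δ_1) = 24
  2·M_2 + 6·M_3 + 1·M_4 = 6(Δ_3 - Δ_2) = -6
Natural end conditions: M_0 = M_4 = 0.
Forward elimination and back-substitution give M_0 = 0, M_1 = -10/31, M_2 = 153/31, M_3 = -82/31, M_4 = 0.
On [0, 2], S'(x) = b_0 + 2c_0·x + 3d_0·x² with b_0 = Δ_0 - h_0(2M_0 + M_1)/6 = -445/186, c_0 = M_0/2 = 0, d_0 = (M_1 - M_0)/(6h_0) = -5/186. So S'(0) = -445/186.

-2.3925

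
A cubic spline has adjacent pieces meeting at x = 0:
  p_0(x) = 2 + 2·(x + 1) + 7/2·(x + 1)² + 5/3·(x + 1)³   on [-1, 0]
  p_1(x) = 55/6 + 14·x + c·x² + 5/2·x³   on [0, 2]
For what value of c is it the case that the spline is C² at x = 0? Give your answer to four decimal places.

p_0''(x) = 7 + 10·(x + 1), so p_0''(0) = 17. On the right, p_1''(0) = 2c, so c = 17/2.

8.5000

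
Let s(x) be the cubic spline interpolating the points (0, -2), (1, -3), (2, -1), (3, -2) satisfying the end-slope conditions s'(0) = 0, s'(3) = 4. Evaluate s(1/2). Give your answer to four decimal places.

Write σ_i for s''(x_i). With h_i = 1, 1, 1 and divided differences Δ_i = -1, 2, -1, the continuity of s' gives the tridiagonal system
  1·σ_0 + 4·σ_1 + 1·σ_2 = 6(Δ_1 - Δ_0) = 18
  1·σ_1 + 4·σ_2 + 1·σ_3 = 6(Δ_2 - Δ_1) = -18
Clamped end conditions give two more equations: 2h_0·σ_0 + h_0·σ_1 = 6(Δ_0 - s'(0)) = -6 and h_2·σ_2 + 2h_2·σ_3 = 6(s'(3) - Δ_2) = 30.
Solving: σ_0 = -116/15, σ_1 = 142/15, σ_2 = -182/15, σ_3 = 316/15.
On [0, 1], s(x) = -2 + 0·x - 58/15·x² + 43/15·x³.
With x = 1/2: s(1/2) = -313/120.

-2.6083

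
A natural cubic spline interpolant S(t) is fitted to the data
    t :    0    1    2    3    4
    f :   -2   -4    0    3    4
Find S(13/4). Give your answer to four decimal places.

3.3672

Let m_i = S''(x_i). Step sizes h_i = 1, 1, 1, 1; slopes of the chords Δ_i = (y_(i+1) - y_i)/h_i = -2, 4, 3, 1.
  1·m_0 + 4·m_1 + 1·m_2 = 6(Δ_1 - Δ_0) = 36
  1·m_1 + 4·m_2 + 1·m_3 = 6(Δ_2 - Δ_1) = -6
  1·m_2 + 4·m_3 + 1·m_4 = 6(Δ_3 - Δ_2) = -12
Natural end conditions: m_0 = m_4 = 0.
Solving: m_0 = 0, m_1 = 69/7, m_2 = -24/7, m_3 = -15/7, m_4 = 0.
On [3, 4], S(t) = 3 + 12/7·(t - 3) - 15/14·(t - 3)² + 5/14·(t - 3)³.
With (t - 3) = 1/4: S(13/4) = 431/128.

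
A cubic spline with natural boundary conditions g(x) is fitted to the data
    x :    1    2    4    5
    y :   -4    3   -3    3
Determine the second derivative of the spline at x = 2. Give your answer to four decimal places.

-14.6250

Put σ_i = g'' at the i-th knot. Here h = (1, 2, 1) and Δ = (7, -3, 6), so the interior equations h_(i-1)·σ_(i-1) + 2(h_(i-1)+h_i)·σ_i + h_i·σ_(i+1) = 6(Δ_i − Δ_(i-1)) read
  1·σ_0 + 6·σ_1 + 2·σ_2 = 6(Δ_1 - Δ_0) = -60
  2·σ_1 + 6·σ_2 + 1·σ_3 = 6(Δ_2 - Δ_1) = 54
Natural end conditions: σ_0 = σ_3 = 0.
Solving the tridiagonal system: σ_0 = 0, σ_1 = -117/8, σ_2 = 111/8, σ_3 = 0.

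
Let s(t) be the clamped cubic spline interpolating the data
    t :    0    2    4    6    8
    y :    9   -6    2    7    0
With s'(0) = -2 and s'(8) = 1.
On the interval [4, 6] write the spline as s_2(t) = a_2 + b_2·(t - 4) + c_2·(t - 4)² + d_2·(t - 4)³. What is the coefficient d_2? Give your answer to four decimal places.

-0.2879

Put m_i = s'' at the i-th knot. Here h = (2, 2, 2, 2) and Δ = (-15/2, 4, 5/2, -7/2), so the interior equations h_(i-1)·m_(i-1) + 2(h_(i-1)+h_i)·m_i + h_i·m_(i+1) = 6(Δ_i − Δ_(i-1)) read
  2·m_0 + 8·m_1 + 2·m_2 = 6(Δ_1 - Δ_0) = 69
  2·m_1 + 8·m_2 + 2·m_3 = 6(Δ_2 - Δ_1) = -9
  2·m_2 + 8·m_3 + 2·m_4 = 6(Δ_3 - Δ_2) = -36
Clamped end conditions give two more equations: 2h_0·m_0 + h_0·m_1 = 6(Δ_0 - s'(0)) = -33 and h_3·m_3 + 2h_3·m_4 = 6(s'(8) - Δ_3) = 27.
Hence m_0 = -1653/112, m_1 = 729/56, m_2 = -45/16, m_3 = -351/56, m_4 = 1107/112.
On [4, 6], with s_2(t) = a_2 + b_2·(t - 4) + c_2·(t - 4)² + d_2·(t - 4)³: c_2 = m_2/2 = -45/32, d_2 = (m_3 - m_2)/(6h_2) = -129/448, b_2 = Δ_2 - h_2(2m_2 + m_3)/6 = 181/28.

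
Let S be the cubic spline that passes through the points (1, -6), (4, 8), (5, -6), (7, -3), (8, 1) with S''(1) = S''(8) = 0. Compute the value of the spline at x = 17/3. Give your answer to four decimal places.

Let m_i = S''(x_i). Step sizes h_i = 3, 1, 2, 1; slopes of the chords Δ_i = (y_(i+1) - y_i)/h_i = 14/3, -14, 3/2, 4.
  3·m_0 + 8·m_1 + 1·m_2 = 6(Δ_1 - Δ_0) = -112
  1·m_1 + 6·m_2 + 2·m_3 = 6(Δ_2 - Δ_1) = 93
  2·m_2 + 6·m_3 + 1·m_4 = 6(Δ_3 - Δ_2) = 15
Natural end conditions: m_0 = m_4 = 0.
Hence m_0 = 0, m_1 = -2056/125, m_2 = 2448/125, m_3 = -1007/250, m_4 = 0.
On [5, 7], S(x) = -6 - 766/75·(x - 5) + 1224/125·(x - 5)² - 5903/3000·(x - 5)³.
With (x - 5) = 2/3: S(17/3) = -91529/10125.

-9.0399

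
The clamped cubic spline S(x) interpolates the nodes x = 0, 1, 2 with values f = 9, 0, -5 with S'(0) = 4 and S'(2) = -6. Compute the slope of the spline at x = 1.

Put M_i = S'' at the i-th knot. Here h = (1, 1) and Δ = (-9, -5), so the interior equations h_(i-1)·M_(i-1) + 2(h_(i-1)+h_i)·M_i + h_i·M_(i+1) = 6(Δ_i − Δ_(i-1)) read
  1·M_0 + 4·M_1 + 1·M_2 = 6(Δ_1 - Δ_0) = 24
Clamped end conditions give two more equations: 2h_0·M_0 + h_0·M_1 = 6(Δ_0 - S'(0)) = -78 and h_1·M_1 + 2h_1·M_2 = 6(S'(2) - Δ_1) = -6.
Forward elimination and back-substitution give M_0 = -50, M_1 = 22, M_2 = -14.
On [1, 2], S'(x) = b_1 + 2c_1·(x - 1) + 3d_1·(x - 1)² with b_1 = Δ_1 - h_1(2M_1 + M_2)/6 = -10, c_1 = M_1/2 = 11, d_1 = (M_2 - M_1)/(6h_1) = -6. So S'(1) = -10.

-10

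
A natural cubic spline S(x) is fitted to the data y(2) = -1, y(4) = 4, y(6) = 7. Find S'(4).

With M_i denoting the second derivative at x_i, h_i = 2, 2, and Δ_i = (y_(i+1) − y_i)/h_i = 5/2, 3/2:
  2·M_0 + 8·M_1 + 2·M_2 = 6(Δ_1 - Δ_0) = -6
Natural end conditions: M_0 = M_2 = 0.
Forward elimination and back-substitution give M_0 = 0, M_1 = -3/4, M_2 = 0.
On [4, 6], S'(x) = b_1 + 2c_1·(x - 4) + 3d_1·(x - 4)² with b_1 = Δ_1 - h_1(2M_1 + M_2)/6 = 2, c_1 = M_1/2 = -3/8, d_1 = (M_2 - M_1)/(6h_1) = 1/16. So S'(4) = 2.

2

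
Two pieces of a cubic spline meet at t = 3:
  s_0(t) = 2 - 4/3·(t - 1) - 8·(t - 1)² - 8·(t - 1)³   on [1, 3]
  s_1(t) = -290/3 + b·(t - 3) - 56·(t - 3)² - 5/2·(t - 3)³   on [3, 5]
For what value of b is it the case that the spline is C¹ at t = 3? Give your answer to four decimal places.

-129.3333

s_0'(t) = -4/3 - 16·(t - 1) - 24·(t - 1)², so s_0'(3) = -388/3. On the right, s_1'(3) = b, so b = -388/3.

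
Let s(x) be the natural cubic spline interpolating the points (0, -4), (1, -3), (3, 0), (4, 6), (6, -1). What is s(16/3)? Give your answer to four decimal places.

3.4361

Write M_i for s''(x_i). With h_i = 1, 2, 1, 2 and divided differences Δ_i = 1, 3/2, 6, -7/2, the continuity of s' gives the tridiagonal system
  1·M_0 + 6·M_1 + 2·M_2 = 6(Δ_1 - Δ_0) = 3
  2·M_1 + 6·M_2 + 1·M_3 = 6(Δ_2 - Δ_1) = 27
  1·M_2 + 6·M_3 + 2·M_4 = 6(Δ_3 - Δ_2) = -57
Natural end conditions: M_0 = M_4 = 0.
Hence M_0 = 0, M_1 = -111/62, M_2 = 213/31, M_3 = -330/31, M_4 = 0.
On [4, 6], s(x) = 6 + 223/62·(x - 4) - 165/31·(x - 4)² + 55/62·(x - 4)³.
With (x - 4) = 4/3: s(16/3) = 2876/837.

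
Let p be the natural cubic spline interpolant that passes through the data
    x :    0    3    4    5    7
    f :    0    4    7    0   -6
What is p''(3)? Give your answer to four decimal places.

Put M_i = p'' at the i-th knot. Here h = (3, 1, 1, 2) and Δ = (4/3, 3, -7, -3), so the interior equations h_(i-1)·M_(i-1) + 2(h_(i-1)+h_i)·M_i + h_i·M_(i+1) = 6(Δ_i − Δ_(i-1)) read
  3·M_0 + 8·M_1 + 1·M_2 = 6(Δ_1 - Δ_0) = 10
  1·M_1 + 4·M_2 + 1·M_3 = 6(Δ_2 - Δ_1) = -60
  1·M_2 + 6·M_3 + 2·M_4 = 6(Δ_3 - Δ_2) = 24
Natural end conditions: M_0 = M_4 = 0.
Solving: M_0 = 0, M_1 = 307/89, M_2 = -1566/89, M_3 = 617/89, M_4 = 0.

3.4494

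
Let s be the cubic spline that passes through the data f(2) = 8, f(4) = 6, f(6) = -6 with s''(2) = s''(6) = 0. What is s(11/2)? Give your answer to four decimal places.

-2.4141

Put m_i = s'' at the i-th knot. Here h = (2, 2) and Δ = (-1, -6), so the interior equations h_(i-1)·m_(i-1) + 2(h_(i-1)+h_i)·m_i + h_i·m_(i+1) = 6(Δ_i − Δ_(i-1)) read
  2·m_0 + 8·m_1 + 2·m_2 = 6(Δ_1 - Δ_0) = -30
Natural end conditions: m_0 = m_2 = 0.
Forward elimination and back-substitution give m_0 = 0, m_1 = -15/4, m_2 = 0.
On [4, 6], s(x) = 6 - 7/2·(x - 4) - 15/8·(x - 4)² + 5/16·(x - 4)³.
With (x - 4) = 3/2: s(11/2) = -309/128.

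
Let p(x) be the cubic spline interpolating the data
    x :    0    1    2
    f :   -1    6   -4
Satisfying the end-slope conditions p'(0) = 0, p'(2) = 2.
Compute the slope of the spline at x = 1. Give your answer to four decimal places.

Put M_i = p'' at the i-th knot. Here h = (1, 1) and Δ = (7, -10), so the interior equations h_(i-1)·M_(i-1) + 2(h_(i-1)+h_i)·M_i + h_i·M_(i+1) = 6(Δ_i − Δ_(i-1)) read
  1·M_0 + 4·M_1 + 1·M_2 = 6(Δ_1 - Δ_0) = -102
Clamped end conditions give two more equations: 2h_0·M_0 + h_0·M_1 = 6(Δ_0 - p'(0)) = 42 and h_1·M_1 + 2h_1·M_2 = 6(p'(2) - Δ_1) = 72.
Forward elimination and back-substitution give M_0 = 95/2, M_1 = -53, M_2 = 125/2.
On [1, 2], p'(x) = b_1 + 2c_1·(x - 1) + 3d_1·(x - 1)² with b_1 = Δ_1 - h_1(2M_1 + M_2)/6 = -11/4, c_1 = M_1/2 = -53/2, d_1 = (M_2 - M_1)/(6h_1) = 77/4. So p'(1) = -11/4.

-2.7500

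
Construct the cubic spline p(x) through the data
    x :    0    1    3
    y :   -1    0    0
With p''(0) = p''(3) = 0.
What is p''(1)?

Put m_i = p'' at the i-th knot. Here h = (1, 2) and Δ = (1, 0), so the interior equations h_(i-1)·m_(i-1) + 2(h_(i-1)+h_i)·m_i + h_i·m_(i+1) = 6(Δ_i − Δ_(i-1)) read
  1·m_0 + 6·m_1 + 2·m_2 = 6(Δ_1 - Δ_0) = -6
Natural end conditions: m_0 = m_2 = 0.
Hence m_0 = 0, m_1 = -1, m_2 = 0.

-1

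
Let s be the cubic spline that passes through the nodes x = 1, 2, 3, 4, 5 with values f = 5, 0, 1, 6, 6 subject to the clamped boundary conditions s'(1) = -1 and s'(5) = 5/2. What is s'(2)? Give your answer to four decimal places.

Let M_i = s''(x_i). Step sizes h_i = 1, 1, 1, 1; slopes of the chords Δ_i = (y_(i+1) - y_i)/h_i = -5, 1, 5, 0.
  1·M_0 + 4·M_1 + 1·M_2 = 6(Δ_1 - Δ_0) = 36
  1·M_1 + 4·M_2 + 1·M_3 = 6(Δ_2 - Δ_1) = 24
  1·M_2 + 4·M_3 + 1·M_4 = 6(Δ_3 - Δ_2) = -30
Clamped end conditions give two more equations: 2h_0·M_0 + h_0·M_1 = 6(Δ_0 - s'(1)) = -24 and h_3·M_3 + 2h_3·M_4 = 6(s'(5) - Δ_3) = 15.
Forward elimination and back-substitution give M_0 = -1007/56, M_1 = 335/28, M_2 = 49/8, M_3 = -349/28, M_4 = 769/56.
On [2, 3], s'(x) = b_1 + 2c_1·(x - 2) + 3d_1·(x - 2)² with b_1 = Δ_1 - h_1(2M_1 + M_2)/6 = -449/112, c_1 = M_1/2 = 335/56, d_1 = (M_2 - M_1)/(6h_1) = -109/112. So s'(2) = -449/112.

-4.0089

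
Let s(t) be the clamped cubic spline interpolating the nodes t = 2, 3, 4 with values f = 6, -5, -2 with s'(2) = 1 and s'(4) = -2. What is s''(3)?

45

Put σ_i = s'' at the i-th knot. Here h = (1, 1) and Δ = (-11, 3), so the interior equations h_(i-1)·σ_(i-1) + 2(h_(i-1)+h_i)·σ_i + h_i·σ_(i+1) = 6(Δ_i − Δ_(i-1)) read
  1·σ_0 + 4·σ_1 + 1·σ_2 = 6(Δ_1 - Δ_0) = 84
Clamped end conditions give two more equations: 2h_0·σ_0 + h_0·σ_1 = 6(Δ_0 - s'(2)) = -72 and h_1·σ_1 + 2h_1·σ_2 = 6(s'(4) - Δ_1) = -30.
Solving the tridiagonal system: σ_0 = -117/2, σ_1 = 45, σ_2 = -75/2.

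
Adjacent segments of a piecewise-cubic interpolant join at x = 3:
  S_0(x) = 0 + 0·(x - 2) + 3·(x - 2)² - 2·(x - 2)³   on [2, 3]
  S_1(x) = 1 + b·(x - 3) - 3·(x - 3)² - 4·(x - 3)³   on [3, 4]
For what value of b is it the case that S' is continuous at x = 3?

0

S_0'(x) = 0 + 6·(x - 2) - 6·(x - 2)², so S_0'(3) = 0. On the right, S_1'(3) = b, so b = 0.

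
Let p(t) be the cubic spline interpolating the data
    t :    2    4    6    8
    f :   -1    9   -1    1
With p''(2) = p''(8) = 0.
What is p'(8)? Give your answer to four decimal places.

3.2667

Let M_i = p''(x_i). Step sizes h_i = 2, 2, 2; slopes of the chords Δ_i = (y_(i+1) - y_i)/h_i = 5, -5, 1.
  2·M_0 + 8·M_1 + 2·M_2 = 6(Δ_1 - Δ_0) = -60
  2·M_1 + 8·M_2 + 2·M_3 = 6(Δ_2 - Δ_1) = 36
Natural end conditions: M_0 = M_3 = 0.
Forward elimination and back-substitution give M_0 = 0, M_1 = -46/5, M_2 = 34/5, M_3 = 0.
On [6, 8], p'(t) = b_2 + 2c_2·(t - 6) + 3d_2·(t - 6)² with b_2 = Δ_2 - h_2(2M_2 + M_3)/6 = -53/15, c_2 = M_2/2 = 17/5, d_2 = (M_3 - M_2)/(6h_2) = -17/30. So p'(8) = 49/15.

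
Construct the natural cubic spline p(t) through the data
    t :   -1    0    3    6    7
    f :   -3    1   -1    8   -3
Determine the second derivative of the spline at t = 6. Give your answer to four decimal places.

-12.9615

With M_i denoting the second derivative at x_i, h_i = 1, 3, 3, 1, and Δ_i = (y_(i+1) − y_i)/h_i = 4, -2/3, 3, -11:
  1·M_0 + 8·M_1 + 3·M_2 = 6(Δ_1 - Δ_0) = -28
  3·M_1 + 12·M_2 + 3·M_3 = 6(Δ_2 - Δ_1) = 22
  3·M_2 + 8·M_3 + 1·M_4 = 6(Δ_3 - Δ_2) = -84
Natural end conditions: M_0 = M_4 = 0.
Forward elimination and back-substitution give M_0 = 0, M_1 = -155/26, M_2 = 256/39, M_3 = -337/26, M_4 = 0.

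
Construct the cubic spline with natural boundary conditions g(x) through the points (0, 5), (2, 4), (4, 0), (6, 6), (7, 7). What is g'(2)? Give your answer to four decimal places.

Let M_i = g''(x_i). Step sizes h_i = 2, 2, 2, 1; slopes of the chords Δ_i = (y_(i+1) - y_i)/h_i = -1/2, -2, 3, 1.
  2·M_0 + 8·M_1 + 2·M_2 = 6(Δ_1 - Δ_0) = -9
  2·M_1 + 8·M_2 + 2·M_3 = 6(Δ_2 - Δ_1) = 30
  2·M_2 + 6·M_3 + 1·M_4 = 6(Δ_3 - Δ_2) = -12
Natural end conditions: M_0 = M_4 = 0.
Solving: M_0 = 0, M_1 = -201/82, M_2 = 435/82, M_3 = -309/82, M_4 = 0.
On [2, 4], g'(x) = b_1 + 2c_1·(x - 2) + 3d_1·(x - 2)² with b_1 = Δ_1 - h_1(2M_1 + M_2)/6 = -175/82, c_1 = M_1/2 = -201/164, d_1 = (M_2 - M_1)/(6h_1) = 53/82. So g'(2) = -175/82.

-2.1341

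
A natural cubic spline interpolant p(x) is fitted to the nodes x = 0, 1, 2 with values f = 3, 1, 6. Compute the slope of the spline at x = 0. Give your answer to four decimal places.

Put σ_i = p'' at the i-th knot. Here h = (1, 1) and Δ = (-2, 5), so the interior equations h_(i-1)·σ_(i-1) + 2(h_(i-1)+h_i)·σ_i + h_i·σ_(i+1) = 6(Δ_i − Δ_(i-1)) read
  1·σ_0 + 4·σ_1 + 1·σ_2 = 6(Δ_1 - Δ_0) = 42
Natural end conditions: σ_0 = σ_2 = 0.
Hence σ_0 = 0, σ_1 = 21/2, σ_2 = 0.
On [0, 1], p'(x) = b_0 + 2c_0·x + 3d_0·x² with b_0 = Δ_0 - h_0(2σ_0 + σ_1)/6 = -15/4, c_0 = σ_0/2 = 0, d_0 = (σ_1 - σ_0)/(6h_0) = 7/4. So p'(0) = -15/4.

-3.7500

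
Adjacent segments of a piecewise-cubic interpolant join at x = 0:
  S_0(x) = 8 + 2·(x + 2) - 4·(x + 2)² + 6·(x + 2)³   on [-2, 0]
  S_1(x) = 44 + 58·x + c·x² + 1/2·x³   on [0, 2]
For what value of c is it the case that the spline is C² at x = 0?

S_0''(x) = -8 + 36·(x + 2), so S_0''(0) = 64. On the right, S_1''(0) = 2c, so c = 32.

32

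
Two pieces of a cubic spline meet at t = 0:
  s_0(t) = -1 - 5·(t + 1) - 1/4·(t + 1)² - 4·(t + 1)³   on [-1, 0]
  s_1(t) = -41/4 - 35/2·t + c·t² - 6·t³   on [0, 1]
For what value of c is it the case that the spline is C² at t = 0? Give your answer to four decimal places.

s_0''(t) = -1/2 - 24·(t + 1), so s_0''(0) = -49/2. On the right, s_1''(0) = 2c, so c = -49/4.

-12.2500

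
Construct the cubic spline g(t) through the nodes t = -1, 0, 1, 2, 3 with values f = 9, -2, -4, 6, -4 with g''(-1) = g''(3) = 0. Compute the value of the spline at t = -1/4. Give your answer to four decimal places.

0.3574

With σ_i denoting the second derivative at x_i, h_i = 1, 1, 1, 1, and Δ_i = (y_(i+1) − y_i)/h_i = -11, -2, 10, -10:
  1·σ_0 + 4·σ_1 + 1·σ_2 = 6(Δ_1 - Δ_0) = 54
  1·σ_1 + 4·σ_2 + 1·σ_3 = 6(Δ_2 - Δ_1) = 72
  1·σ_2 + 4·σ_3 + 1·σ_4 = 6(Δ_3 - Δ_2) = -120
Natural end conditions: σ_0 = σ_4 = 0.
Hence σ_0 = 0, σ_1 = 201/28, σ_2 = 177/7, σ_3 = -1017/28, σ_4 = 0.
On [-1, 0], g(t) = 9 - 683/56·(t + 1) + 0·(t + 1)² + 67/56·(t + 1)³.
With (t + 1) = 3/4: g(-1/4) = 183/512.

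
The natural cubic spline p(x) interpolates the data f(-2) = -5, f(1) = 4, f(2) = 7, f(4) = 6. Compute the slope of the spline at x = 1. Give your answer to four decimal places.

Put m_i = p'' at the i-th knot. Here h = (3, 1, 2) and Δ = (3, 3, -1/2), so the interior equations h_(i-1)·m_(i-1) + 2(h_(i-1)+h_i)·m_i + h_i·m_(i+1) = 6(Δ_i − Δ_(i-1)) read
  3·m_0 + 8·m_1 + 1·m_2 = 6(Δ_1 - Δ_0) = 0
  1·m_1 + 6·m_2 + 2·m_3 = 6(Δ_2 - Δ_1) = -21
Natural end conditions: m_0 = m_3 = 0.
Hence m_0 = 0, m_1 = 21/47, m_2 = -168/47, m_3 = 0.
On [1, 2], p'(x) = b_1 + 2c_1·(x - 1) + 3d_1·(x - 1)² with b_1 = Δ_1 - h_1(2m_1 + m_2)/6 = 162/47, c_1 = m_1/2 = 21/94, d_1 = (m_2 - m_1)/(6h_1) = -63/94. So p'(1) = 162/47.

3.4468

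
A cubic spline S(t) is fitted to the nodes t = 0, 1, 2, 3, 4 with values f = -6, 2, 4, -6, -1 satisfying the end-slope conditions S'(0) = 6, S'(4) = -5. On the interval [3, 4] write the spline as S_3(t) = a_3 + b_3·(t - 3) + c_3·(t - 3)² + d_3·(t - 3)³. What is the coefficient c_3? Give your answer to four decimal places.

21.0714

Let m_i = S''(x_i). Step sizes h_i = 1, 1, 1, 1; slopes of the chords Δ_i = (y_(i+1) - y_i)/h_i = 8, 2, -10, 5.
  1·m_0 + 4·m_1 + 1·m_2 = 6(Δ_1 - Δ_0) = -36
  1·m_1 + 4·m_2 + 1·m_3 = 6(Δ_2 - Δ_1) = -72
  1·m_2 + 4·m_3 + 1·m_4 = 6(Δ_3 - Δ_2) = 90
Clamped end conditions give two more equations: 2h_0·m_0 + h_0·m_1 = 6(Δ_0 - S'(0)) = 12 and h_3·m_3 + 2h_3·m_4 = 6(S'(4) - Δ_3) = -60.
Hence m_0 = 113/14, m_1 = -29/7, m_2 = -55/2, m_3 = 295/7, m_4 = -715/14.
On [3, 4], with S_3(t) = a_3 + b_3·(t - 3) + c_3·(t - 3)² + d_3·(t - 3)³: c_3 = m_3/2 = 295/14, d_3 = (m_4 - m_3)/(6h_3) = -435/28, b_3 = Δ_3 - h_3(2m_3 + m_4)/6 = -15/28.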